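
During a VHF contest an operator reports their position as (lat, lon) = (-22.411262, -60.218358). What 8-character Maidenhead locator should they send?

FG97vo31

Add 180° to longitude and 90° to latitude: 119.78164, 67.58874.
Field: lon ⌊119.78164/20⌋ = 5 → F; lat ⌊67.58874/10⌋ = 6 → G.
Square: lon ⌊19.78164/2⌋ = 9; lat ⌊7.58874/1⌋ = 7.
Subsquare: lon ⌊1.78164/0.0833333⌋ = 21 → v; lat ⌊0.58874/0.0416667⌋ = 14 → o.
Extended square: lon ⌊0.03164/0.00833333⌋ = 3; lat ⌊0.00540/0.00416667⌋ = 1.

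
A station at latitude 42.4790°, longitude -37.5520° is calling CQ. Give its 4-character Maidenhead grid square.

HN12

Offset from 180°W / 90°S: lon 142.45°, lat 132.48°.
Field (20°×10°, letters A–R): 142.45/20 → 7 → H, 132.48/10 → 13 → N; chars HN.
Square (2°×1°, digits 0–9): 2.45/2 → 1, 2.48/1 → 2; chars 12.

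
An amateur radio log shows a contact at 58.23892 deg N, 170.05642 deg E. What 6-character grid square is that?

Shift to the Maidenhead origin (180°W, 90°S): lon 350.0564, lat 148.2389.
Field (20°×10°, letters A–R): 350.0564/20 → 17 → R, 148.2389/10 → 14 → O; chars RO.
Square (2°×1°, digits 0–9): 10.0564/2 → 5, 8.2389/1 → 8; chars 58.
Subsquare (5′×2.5′, letters a–x): 0.0564/0.0833333 → 0 → a, 0.2389/0.0416667 → 5 → f; chars af.

RO58af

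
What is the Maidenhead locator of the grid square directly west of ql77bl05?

QL77al95

Longitude extended square 0; −1 → -1, wraps to 9, carry into subsquare.
Longitude subsquare b = 1; −1 → 0 = a.
The latitude characters are unchanged.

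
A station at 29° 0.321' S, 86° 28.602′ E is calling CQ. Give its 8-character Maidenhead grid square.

NG30fx78

Add 180° to longitude and 90° to latitude: 266.47670, 60.99465.
Field (20°×10°, letters A–R): 266.47670/20 → 13 → N, 60.99465/10 → 6 → G; chars NG.
Square (2°×1°, digits 0–9): 6.47670/2 → 3, 0.99465/1 → 0; chars 30.
Subsquare (5′×2.5′, letters a–x): 0.47670/0.0833333 → 5 → f, 0.99465/0.0416667 → 23 → x; chars fx.
Extended square (30″×15″, digits 0–9): 0.06003/0.00833333 → 7, 0.03632/0.00416667 → 8; chars 78.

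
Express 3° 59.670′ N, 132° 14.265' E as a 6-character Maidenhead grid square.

PJ63cx

Offset from 180°W / 90°S: lon 312.2378°, lat 93.9945°.
Field (20°×10°, letters A–R): lon ⌊312.2378/20⌋ = 15 → P; lat ⌊93.9945/10⌋ = 9 → J.
Square (2°×1°, digits 0–9): lon ⌊12.2378/2⌋ = 6; lat ⌊3.9945/1⌋ = 3.
Subsquare (5′×2.5′, letters a–x): lon ⌊0.2378/0.0833333⌋ = 2 → c; lat ⌊0.9945/0.0416667⌋ = 23 → x.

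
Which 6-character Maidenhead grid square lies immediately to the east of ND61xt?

ND71at

Longitude subsquare x = 23; +1 → 24, wraps to 0 = a, carry into square.
Longitude square 6; +1 → 7.
The latitude characters are unchanged.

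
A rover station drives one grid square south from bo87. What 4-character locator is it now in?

BO86

Latitude square 7; −1 → 6.
The longitude characters are unchanged.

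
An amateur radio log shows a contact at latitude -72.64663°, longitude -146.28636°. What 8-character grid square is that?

BB67ui54

Shift to the Maidenhead origin (180°W, 90°S): lon 33.71364, lat 17.35337.
Field (20°×10°, letters A–R): lon ⌊33.71364/20⌋ = 1 → B; lat ⌊17.35337/10⌋ = 1 → B.
Square (2°×1°, digits 0–9): lon ⌊13.71364/2⌋ = 6; lat ⌊7.35337/1⌋ = 7.
Subsquare (5′×2.5′, letters a–x): lon ⌊1.71364/0.0833333⌋ = 20 → u; lat ⌊0.35337/0.0416667⌋ = 8 → i.
Extended square (30″×15″, digits 0–9): lon ⌊0.04697/0.00833333⌋ = 5; lat ⌊0.02004/0.00416667⌋ = 4.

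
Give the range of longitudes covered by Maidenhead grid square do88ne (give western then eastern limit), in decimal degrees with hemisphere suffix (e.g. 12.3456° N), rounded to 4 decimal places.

102.9167° W, 102.8333° W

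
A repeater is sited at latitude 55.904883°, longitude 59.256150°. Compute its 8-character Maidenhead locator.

LO95pv07

Shift to the Maidenhead origin (180°W, 90°S): lon 239.25615, lat 145.90488.
Field: lon ⌊239.25615/20⌋ = 11 → L; lat ⌊145.90488/10⌋ = 14 → O.
Square: lon ⌊19.25615/2⌋ = 9; lat ⌊5.90488/1⌋ = 5.
Subsquare: lon ⌊1.25615/0.0833333⌋ = 15 → p; lat ⌊0.90488/0.0416667⌋ = 21 → v.
Extended square: lon ⌊0.00615/0.00833333⌋ = 0; lat ⌊0.02988/0.00416667⌋ = 7.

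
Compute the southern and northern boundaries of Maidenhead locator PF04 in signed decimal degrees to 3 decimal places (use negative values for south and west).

-36.000, -35.000

Field P=15, F=5: +15·20° lon, +5·10° lat → SW at lon 120°, lat -40°.
Square 0, 4: +0·2° lon, +4·1° lat → SW at lon 120°, lat -36°.
Cell spans 2° lon × 1° lat.
south -36.000, north -35.000.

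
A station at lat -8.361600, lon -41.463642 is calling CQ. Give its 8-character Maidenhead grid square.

Add 180° to longitude and 90° to latitude: 138.53636, 81.63840.
Field: lon ⌊138.53636/20⌋ = 6 → G; lat ⌊81.63840/10⌋ = 8 → I.
Square: lon ⌊18.53636/2⌋ = 9; lat ⌊1.63840/1⌋ = 1.
Subsquare: lon ⌊0.53636/0.0833333⌋ = 6 → g; lat ⌊0.63840/0.0416667⌋ = 15 → p.
Extended square: lon ⌊0.03636/0.00833333⌋ = 4; lat ⌊0.01340/0.00416667⌋ = 3.

GI91gp43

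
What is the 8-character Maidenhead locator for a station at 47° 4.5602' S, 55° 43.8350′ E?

LE72uw71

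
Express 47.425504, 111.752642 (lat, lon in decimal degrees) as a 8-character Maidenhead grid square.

ON57vk02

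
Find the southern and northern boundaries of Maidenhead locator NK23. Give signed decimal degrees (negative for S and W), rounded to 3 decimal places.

Field N=13, K=10: +13·20° lon, +10·10° lat → SW at lon 80°, lat 10°.
Square 2, 3: +2·2° lon, +3·1° lat → SW at lon 84°, lat 13°.
Cell spans 2° lon × 1° lat.
south 13.000, north 14.000.

13.000, 14.000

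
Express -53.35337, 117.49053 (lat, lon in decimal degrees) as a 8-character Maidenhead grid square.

OD86rp85

Add 180° to longitude and 90° to latitude: 297.49053, 36.64663.
Field (20°×10°, letters A–R): 297.49053/20 → 14 → O, 36.64663/10 → 3 → D; chars OD.
Square (2°×1°, digits 0–9): 17.49053/2 → 8, 6.64663/1 → 6; chars 86.
Subsquare (5′×2.5′, letters a–x): 1.49053/0.0833333 → 17 → r, 0.64663/0.0416667 → 15 → p; chars rp.
Extended square (30″×15″, digits 0–9): 0.07386/0.00833333 → 8, 0.02163/0.00416667 → 5; chars 85.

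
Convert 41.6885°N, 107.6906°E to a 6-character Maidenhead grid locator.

Add 180° to longitude and 90° to latitude: 287.6906, 131.6885.
Field (20°×10°, letters A–R): 287.6906/20 → 14 → O, 131.6885/10 → 13 → N; chars ON.
Square (2°×1°, digits 0–9): 7.6906/2 → 3, 1.6885/1 → 1; chars 31.
Subsquare (5′×2.5′, letters a–x): 1.6906/0.0833333 → 20 → u, 0.6885/0.0416667 → 16 → q; chars uq.

ON31uq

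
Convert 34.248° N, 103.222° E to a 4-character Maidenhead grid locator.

Add 180° to longitude and 90° to latitude: 283.22, 124.25.
Field: 283.22/20 → 14 → O, 124.25/10 → 12 → M; chars OM.
Square: 3.22/2 → 1, 4.25/1 → 4; chars 14.

OM14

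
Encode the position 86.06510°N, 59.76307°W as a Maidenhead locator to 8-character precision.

GR06cb85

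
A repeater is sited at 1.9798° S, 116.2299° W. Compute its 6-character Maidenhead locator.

Offset from 180°W / 90°S: lon 63.7701°, lat 88.0202°.
Field (20°×10°, letters A–R): 63.7701/20 → 3 → D, 88.0202/10 → 8 → I; chars DI.
Square (2°×1°, digits 0–9): 3.7701/2 → 1, 8.0202/1 → 8; chars 18.
Subsquare (5′×2.5′, letters a–x): 1.7701/0.0833333 → 21 → v, 0.0202/0.0416667 → 0 → a; chars va.

DI18va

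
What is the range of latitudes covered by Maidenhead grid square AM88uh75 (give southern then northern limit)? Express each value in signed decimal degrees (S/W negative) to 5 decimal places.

Field A=0, M=12: +0·20° lon, +12·10° lat → SW at lon -180°, lat 30°.
Square 8, 8: +8·2° lon, +8·1° lat → SW at lon -164°, lat 38°.
Subsquare u=20, h=7: +20·0.0833333° lon, +7·0.0416667° lat → SW at lon -162.333°, lat 38.2917°.
Extended square 7, 5: +7·0.00833333° lon, +5·0.00416667° lat → SW at lon -162.275°, lat 38.3125°.
Cell spans 0.00833333° lon × 0.00416667° lat.
south 38.31250, north 38.31667.

38.31250, 38.31667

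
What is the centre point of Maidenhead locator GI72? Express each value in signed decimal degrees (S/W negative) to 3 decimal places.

-7.500, -45.000

Field G=6, I=8: +6·20° lon, +8·10° lat → SW at lon -60°, lat -10°.
Square 7, 2: +7·2° lon, +2·1° lat → SW at lon -46°, lat -8°.
Cell spans 2° lon × 1° lat. Centre is SW corner plus half of each.
latitude -7.500, longitude -45.000.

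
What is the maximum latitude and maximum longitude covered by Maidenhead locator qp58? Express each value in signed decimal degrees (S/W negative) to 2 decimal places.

69.00, 152.00

Field Q=16, P=15: +16·20° lon, +15·10° lat → SW at lon 140°, lat 60°.
Square 5, 8: +5·2° lon, +8·1° lat → SW at lon 150°, lat 68°.
Cell spans 2° lon × 1° lat. NE corner is SW corner plus one full cell.
latitude 69.00, longitude 152.00.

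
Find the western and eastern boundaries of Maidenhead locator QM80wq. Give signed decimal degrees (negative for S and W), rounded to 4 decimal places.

Field Q=16, M=12: +16·20° lon, +12·10° lat → SW at lon 140°, lat 30°.
Square 8, 0: +8·2° lon, +0·1° lat → SW at lon 156°, lat 30°.
Subsquare w=22, q=16: +22·0.0833333° lon, +16·0.0416667° lat → SW at lon 157.833°, lat 30.6667°.
Cell spans 0.0833333° lon × 0.0416667° lat.
west 157.8333, east 157.9167.

157.8333, 157.9167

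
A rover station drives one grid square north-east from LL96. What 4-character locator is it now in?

Longitude square 9; +1 → 10, wraps to 0, carry into field.
Longitude field L = 11; +1 → 12 = M.
Latitude square 6; +1 → 7.

ML07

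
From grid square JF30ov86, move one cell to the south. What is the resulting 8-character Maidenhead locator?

JF30ov85

Latitude extended square 6; −1 → 5.
The longitude characters are unchanged.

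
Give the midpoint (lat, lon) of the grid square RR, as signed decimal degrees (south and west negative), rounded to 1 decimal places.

85.0, 170.0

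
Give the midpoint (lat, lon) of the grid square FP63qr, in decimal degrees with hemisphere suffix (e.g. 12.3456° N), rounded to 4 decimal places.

Field F=5, P=15: +5·20° lon, +15·10° lat → SW at lon -80°, lat 60°.
Square 6, 3: +6·2° lon, +3·1° lat → SW at lon -68°, lat 63°.
Subsquare q=16, r=17: +16·0.0833333° lon, +17·0.0416667° lat → SW at lon -66.6667°, lat 63.7083°.
Cell spans 0.0833333° lon × 0.0416667° lat. Centre is SW corner plus half of each.
latitude 63.7292° N, longitude 66.6250° W.

63.7292° N, 66.6250° W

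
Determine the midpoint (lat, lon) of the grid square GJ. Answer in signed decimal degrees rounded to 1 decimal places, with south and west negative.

Field G=6, J=9: +6·20° lon, +9·10° lat → SW at lon -60°, lat 0°.
Cell spans 20° lon × 10° lat. Centre is SW corner plus half of each.
latitude 5.0, longitude -50.0.

5.0, -50.0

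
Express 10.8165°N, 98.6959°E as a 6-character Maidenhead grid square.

Offset from 180°W / 90°S: lon 278.6959°, lat 100.8165°.
Field: 278.6959/20 → 13 → N, 100.8165/10 → 10 → K; chars NK.
Square: 18.6959/2 → 9, 0.8165/1 → 0; chars 90.
Subsquare: 0.6959/0.0833333 → 8 → i, 0.8165/0.0416667 → 19 → t; chars it.

NK90it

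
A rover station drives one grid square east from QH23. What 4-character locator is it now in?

QH33

Longitude square 2; +1 → 3.
The latitude characters are unchanged.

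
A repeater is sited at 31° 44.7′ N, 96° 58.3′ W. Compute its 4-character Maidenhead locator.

Offset from 180°W / 90°S: lon 83.03°, lat 121.75°.
Field: 83.03/20 → 4 → E, 121.75/10 → 12 → M; chars EM.
Square: 3.03/2 → 1, 1.75/1 → 1; chars 11.

EM11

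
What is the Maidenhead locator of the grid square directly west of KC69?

KC59

Longitude square 6; −1 → 5.
The latitude characters are unchanged.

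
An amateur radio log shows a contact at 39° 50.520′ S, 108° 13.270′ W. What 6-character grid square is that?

Add 180° to longitude and 90° to latitude: 71.7788, 50.1580.
Field: 71.7788/20 → 3 → D, 50.1580/10 → 5 → F; chars DF.
Square: 11.7788/2 → 5, 0.1580/1 → 0; chars 50.
Subsquare: 1.7788/0.0833333 → 21 → v, 0.1580/0.0416667 → 3 → d; chars vd.

DF50vd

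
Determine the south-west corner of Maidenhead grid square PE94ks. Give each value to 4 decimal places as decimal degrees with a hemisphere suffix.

Field P=15, E=4: +15·20° lon, +4·10° lat → SW at lon 120°, lat -50°.
Square 9, 4: +9·2° lon, +4·1° lat → SW at lon 138°, lat -46°.
Subsquare k=10, s=18: +10·0.0833333° lon, +18·0.0416667° lat → SW at lon 138.833°, lat -45.25°.
latitude 45.2500° S, longitude 138.8333° E.

45.2500° S, 138.8333° E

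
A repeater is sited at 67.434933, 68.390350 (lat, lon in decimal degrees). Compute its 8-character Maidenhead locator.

Offset from 180°W / 90°S: lon 248.39035°, lat 157.43493°.
Field: 248.39035/20 → 12 → M, 157.43493/10 → 15 → P; chars MP.
Square: 8.39035/2 → 4, 7.43493/1 → 7; chars 47.
Subsquare: 0.39035/0.0833333 → 4 → e, 0.43493/0.0416667 → 10 → k; chars ek.
Extended square: 0.05702/0.00833333 → 6, 0.01827/0.00416667 → 4; chars 64.

MP47ek64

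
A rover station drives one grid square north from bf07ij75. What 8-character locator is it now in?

BF07ij76

Latitude extended square 5; +1 → 6.
The longitude characters are unchanged.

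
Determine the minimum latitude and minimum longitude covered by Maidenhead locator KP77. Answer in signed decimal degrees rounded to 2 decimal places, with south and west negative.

67.00, 34.00

Field K=10, P=15: +10·20° lon, +15·10° lat → SW at lon 20°, lat 60°.
Square 7, 7: +7·2° lon, +7·1° lat → SW at lon 34°, lat 67°.
latitude 67.00, longitude 34.00.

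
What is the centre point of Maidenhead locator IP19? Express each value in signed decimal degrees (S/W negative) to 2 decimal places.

69.50, -17.00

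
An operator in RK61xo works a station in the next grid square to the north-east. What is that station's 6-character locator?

RK71ap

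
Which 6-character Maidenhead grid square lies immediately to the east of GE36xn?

Longitude subsquare x = 23; +1 → 24, wraps to 0 = a, carry into square.
Longitude square 3; +1 → 4.
The latitude characters are unchanged.

GE46an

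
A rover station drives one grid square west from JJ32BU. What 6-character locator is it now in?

JJ32au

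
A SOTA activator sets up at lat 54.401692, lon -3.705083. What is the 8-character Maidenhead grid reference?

Add 180° to longitude and 90° to latitude: 176.29492, 144.40169.
Field: 176.29492/20 → 8 → I, 144.40169/10 → 14 → O; chars IO.
Square: 16.29492/2 → 8, 4.40169/1 → 4; chars 84.
Subsquare: 0.29492/0.0833333 → 3 → d, 0.40169/0.0416667 → 9 → j; chars dj.
Extended square: 0.04492/0.00833333 → 5, 0.02669/0.00416667 → 6; chars 56.

IO84dj56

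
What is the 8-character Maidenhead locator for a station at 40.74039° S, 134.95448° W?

Offset from 180°W / 90°S: lon 45.04552°, lat 49.25961°.
Field (20°×10°, letters A–R): 45.04552/20 → 2 → C, 49.25961/10 → 4 → E; chars CE.
Square (2°×1°, digits 0–9): 5.04552/2 → 2, 9.25961/1 → 9; chars 29.
Subsquare (5′×2.5′, letters a–x): 1.04552/0.0833333 → 12 → m, 0.25961/0.0416667 → 6 → g; chars mg.
Extended square (30″×15″, digits 0–9): 0.04552/0.00833333 → 5, 0.00961/0.00416667 → 2; chars 52.

CE29mg52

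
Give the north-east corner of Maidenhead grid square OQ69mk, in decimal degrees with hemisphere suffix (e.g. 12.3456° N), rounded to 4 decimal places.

Field O=14, Q=16: +14·20° lon, +16·10° lat → SW at lon 100°, lat 70°.
Square 6, 9: +6·2° lon, +9·1° lat → SW at lon 112°, lat 79°.
Subsquare m=12, k=10: +12·0.0833333° lon, +10·0.0416667° lat → SW at lon 113°, lat 79.4167°.
Cell spans 0.0833333° lon × 0.0416667° lat. NE corner is SW corner plus one full cell.
latitude 79.4583° N, longitude 113.0833° E.

79.4583° N, 113.0833° E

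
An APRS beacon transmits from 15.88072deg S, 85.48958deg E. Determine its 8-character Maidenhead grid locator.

NH24rc88

Shift to the Maidenhead origin (180°W, 90°S): lon 265.48958, lat 74.11928.
Field: lon ⌊265.48958/20⌋ = 13 → N; lat ⌊74.11928/10⌋ = 7 → H.
Square: lon ⌊5.48958/2⌋ = 2; lat ⌊4.11928/1⌋ = 4.
Subsquare: lon ⌊1.48958/0.0833333⌋ = 17 → r; lat ⌊0.11928/0.0416667⌋ = 2 → c.
Extended square: lon ⌊0.07291/0.00833333⌋ = 8; lat ⌊0.03595/0.00416667⌋ = 8.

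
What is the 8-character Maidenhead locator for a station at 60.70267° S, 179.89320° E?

Shift to the Maidenhead origin (180°W, 90°S): lon 359.89320, lat 29.29733.
Field (20°×10°, letters A–R): 359.89320/20 → 17 → R, 29.29733/10 → 2 → C; chars RC.
Square (2°×1°, digits 0–9): 19.89320/2 → 9, 9.29733/1 → 9; chars 99.
Subsquare (5′×2.5′, letters a–x): 1.89320/0.0833333 → 22 → w, 0.29733/0.0416667 → 7 → h; chars wh.
Extended square (30″×15″, digits 0–9): 0.05987/0.00833333 → 7, 0.00566/0.00416667 → 1; chars 71.

RC99wh71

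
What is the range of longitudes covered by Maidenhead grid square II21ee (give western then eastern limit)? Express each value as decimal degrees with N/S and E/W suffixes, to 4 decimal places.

15.6667° W, 15.5833° W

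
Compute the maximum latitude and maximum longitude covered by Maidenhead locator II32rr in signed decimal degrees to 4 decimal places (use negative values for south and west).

-7.2500, -12.5000

Field I=8, I=8: +8·20° lon, +8·10° lat → SW at lon -20°, lat -10°.
Square 3, 2: +3·2° lon, +2·1° lat → SW at lon -14°, lat -8°.
Subsquare r=17, r=17: +17·0.0833333° lon, +17·0.0416667° lat → SW at lon -12.5833°, lat -7.29167°.
Cell spans 0.0833333° lon × 0.0416667° lat. NE corner is SW corner plus one full cell.
latitude -7.2500, longitude -12.5000.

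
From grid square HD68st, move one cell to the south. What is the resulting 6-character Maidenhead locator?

HD68ss

Latitude subsquare t = 19; −1 → 18 = s.
The longitude characters are unchanged.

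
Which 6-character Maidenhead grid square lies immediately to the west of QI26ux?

Longitude subsquare u = 20; −1 → 19 = t.
The latitude characters are unchanged.

QI26tx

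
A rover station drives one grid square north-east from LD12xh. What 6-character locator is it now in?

Longitude subsquare x = 23; +1 → 24, wraps to 0 = a, carry into square.
Longitude square 1; +1 → 2.
Latitude subsquare h = 7; +1 → 8 = i.

LD22ai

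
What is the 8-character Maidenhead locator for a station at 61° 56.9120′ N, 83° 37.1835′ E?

NP11tw47

Offset from 180°W / 90°S: lon 263.61973°, lat 151.94853°.
Field: lon ⌊263.61973/20⌋ = 13 → N; lat ⌊151.94853/10⌋ = 15 → P.
Square: lon ⌊3.61973/2⌋ = 1; lat ⌊1.94853/1⌋ = 1.
Subsquare: lon ⌊1.61973/0.0833333⌋ = 19 → t; lat ⌊0.94853/0.0416667⌋ = 22 → w.
Extended square: lon ⌊0.03639/0.00833333⌋ = 4; lat ⌊0.03187/0.00416667⌋ = 7.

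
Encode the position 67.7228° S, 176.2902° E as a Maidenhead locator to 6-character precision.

RC82dg

Shift to the Maidenhead origin (180°W, 90°S): lon 356.2902, lat 22.2772.
Field: lon ⌊356.2902/20⌋ = 17 → R; lat ⌊22.2772/10⌋ = 2 → C.
Square: lon ⌊16.2902/2⌋ = 8; lat ⌊2.2772/1⌋ = 2.
Subsquare: lon ⌊0.2902/0.0833333⌋ = 3 → d; lat ⌊0.2772/0.0416667⌋ = 6 → g.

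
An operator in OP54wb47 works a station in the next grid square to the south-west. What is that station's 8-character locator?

OP54wb36

Longitude extended square 4; −1 → 3.
Latitude extended square 7; −1 → 6.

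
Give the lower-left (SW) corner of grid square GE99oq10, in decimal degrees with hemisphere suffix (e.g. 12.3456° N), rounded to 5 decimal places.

Field G=6, E=4: +6·20° lon, +4·10° lat → SW at lon -60°, lat -50°.
Square 9, 9: +9·2° lon, +9·1° lat → SW at lon -42°, lat -41°.
Subsquare o=14, q=16: +14·0.0833333° lon, +16·0.0416667° lat → SW at lon -40.8333°, lat -40.3333°.
Extended square 1, 0: +1·0.00833333° lon, +0·0.00416667° lat → SW at lon -40.825°, lat -40.3333°.
latitude 40.33333° S, longitude 40.82500° W.

40.33333° S, 40.82500° W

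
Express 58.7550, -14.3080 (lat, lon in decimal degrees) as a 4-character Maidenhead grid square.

IO28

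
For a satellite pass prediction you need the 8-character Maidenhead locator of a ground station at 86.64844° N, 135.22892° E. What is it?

PR76op75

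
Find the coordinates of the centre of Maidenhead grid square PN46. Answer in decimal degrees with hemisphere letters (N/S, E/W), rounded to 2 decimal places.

46.50° N, 129.00° E

Field P=15, N=13: +15·20° lon, +13·10° lat → SW at lon 120°, lat 40°.
Square 4, 6: +4·2° lon, +6·1° lat → SW at lon 128°, lat 46°.
Cell spans 2° lon × 1° lat. Centre is SW corner plus half of each.
latitude 46.50° N, longitude 129.00° E.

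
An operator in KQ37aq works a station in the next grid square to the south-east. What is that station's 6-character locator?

KQ37bp

Longitude subsquare a = 0; +1 → 1 = b.
Latitude subsquare q = 16; −1 → 15 = p.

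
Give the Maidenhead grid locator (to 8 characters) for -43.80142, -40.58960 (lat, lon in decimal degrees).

Shift to the Maidenhead origin (180°W, 90°S): lon 139.41040, lat 46.19858.
Field: 139.41040/20 → 6 → G, 46.19858/10 → 4 → E; chars GE.
Square: 19.41040/2 → 9, 6.19858/1 → 6; chars 96.
Subsquare: 1.41040/0.0833333 → 16 → q, 0.19858/0.0416667 → 4 → e; chars qe.
Extended square: 0.07707/0.00833333 → 9, 0.03191/0.00416667 → 7; chars 97.

GE96qe97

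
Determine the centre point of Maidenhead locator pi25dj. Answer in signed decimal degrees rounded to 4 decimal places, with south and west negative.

Field P=15, I=8: +15·20° lon, +8·10° lat → SW at lon 120°, lat -10°.
Square 2, 5: +2·2° lon, +5·1° lat → SW at lon 124°, lat -5°.
Subsquare d=3, j=9: +3·0.0833333° lon, +9·0.0416667° lat → SW at lon 124.25°, lat -4.625°.
Cell spans 0.0833333° lon × 0.0416667° lat. Centre is SW corner plus half of each.
latitude -4.6042, longitude 124.2917.

-4.6042, 124.2917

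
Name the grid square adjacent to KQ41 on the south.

Latitude square 1; −1 → 0.
The longitude characters are unchanged.

KQ40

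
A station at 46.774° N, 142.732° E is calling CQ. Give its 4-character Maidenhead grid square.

QN16

Shift to the Maidenhead origin (180°W, 90°S): lon 322.73, lat 136.77.
Field: 322.73/20 → 16 → Q, 136.77/10 → 13 → N; chars QN.
Square: 2.73/2 → 1, 6.77/1 → 6; chars 16.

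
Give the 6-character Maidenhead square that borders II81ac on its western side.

II71xc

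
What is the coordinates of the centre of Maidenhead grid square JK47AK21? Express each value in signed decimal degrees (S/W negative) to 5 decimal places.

17.42292, 8.02083

Field J=9, K=10: +9·20° lon, +10·10° lat → SW at lon 0°, lat 10°.
Square 4, 7: +4·2° lon, +7·1° lat → SW at lon 8°, lat 17°.
Subsquare a=0, k=10: +0·0.0833333° lon, +10·0.0416667° lat → SW at lon 8°, lat 17.4167°.
Extended square 2, 1: +2·0.00833333° lon, +1·0.00416667° lat → SW at lon 8.01667°, lat 17.4208°.
Cell spans 0.00833333° lon × 0.00416667° lat. Centre is SW corner plus half of each.
latitude 17.42292, longitude 8.02083.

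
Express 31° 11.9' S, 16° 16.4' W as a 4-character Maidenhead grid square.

IF18

Offset from 180°W / 90°S: lon 163.73°, lat 58.80°.
Field: lon ⌊163.73/20⌋ = 8 → I; lat ⌊58.80/10⌋ = 5 → F.
Square: lon ⌊3.73/2⌋ = 1; lat ⌊8.80/1⌋ = 8.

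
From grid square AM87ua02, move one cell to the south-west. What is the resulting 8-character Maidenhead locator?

Longitude extended square 0; −1 → -1, wraps to 9, carry into subsquare.
Longitude subsquare u = 20; −1 → 19 = t.
Latitude extended square 2; −1 → 1.

AM87ta91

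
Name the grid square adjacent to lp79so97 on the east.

LP79to07

Longitude extended square 9; +1 → 10, wraps to 0, carry into subsquare.
Longitude subsquare s = 18; +1 → 19 = t.
The latitude characters are unchanged.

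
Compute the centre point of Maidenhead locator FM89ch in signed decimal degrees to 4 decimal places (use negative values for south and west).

Field F=5, M=12: +5·20° lon, +12·10° lat → SW at lon -80°, lat 30°.
Square 8, 9: +8·2° lon, +9·1° lat → SW at lon -64°, lat 39°.
Subsquare c=2, h=7: +2·0.0833333° lon, +7·0.0416667° lat → SW at lon -63.8333°, lat 39.2917°.
Cell spans 0.0833333° lon × 0.0416667° lat. Centre is SW corner plus half of each.
latitude 39.3125, longitude -63.7917.

39.3125, -63.7917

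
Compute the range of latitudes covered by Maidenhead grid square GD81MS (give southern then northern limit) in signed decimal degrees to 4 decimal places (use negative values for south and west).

Field G=6, D=3: +6·20° lon, +3·10° lat → SW at lon -60°, lat -60°.
Square 8, 1: +8·2° lon, +1·1° lat → SW at lon -44°, lat -59°.
Subsquare m=12, s=18: +12·0.0833333° lon, +18·0.0416667° lat → SW at lon -43°, lat -58.25°.
Cell spans 0.0833333° lon × 0.0416667° lat.
south -58.2500, north -58.2083.

-58.2500, -58.2083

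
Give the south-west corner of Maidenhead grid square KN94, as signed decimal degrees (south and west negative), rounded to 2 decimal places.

44.00, 38.00

Field K=10, N=13: +10·20° lon, +13·10° lat → SW at lon 20°, lat 40°.
Square 9, 4: +9·2° lon, +4·1° lat → SW at lon 38°, lat 44°.
latitude 44.00, longitude 38.00.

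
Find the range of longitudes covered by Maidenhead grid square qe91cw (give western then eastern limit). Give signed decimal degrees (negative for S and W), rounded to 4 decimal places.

158.1667, 158.2500

Field Q=16, E=4: +16·20° lon, +4·10° lat → SW at lon 140°, lat -50°.
Square 9, 1: +9·2° lon, +1·1° lat → SW at lon 158°, lat -49°.
Subsquare c=2, w=22: +2·0.0833333° lon, +22·0.0416667° lat → SW at lon 158.167°, lat -48.0833°.
Cell spans 0.0833333° lon × 0.0416667° lat.
west 158.1667, east 158.2500.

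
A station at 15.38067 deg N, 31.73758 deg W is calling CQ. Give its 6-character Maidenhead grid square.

Offset from 180°W / 90°S: lon 148.2624°, lat 105.3807°.
Field: 148.2624/20 → 7 → H, 105.3807/10 → 10 → K; chars HK.
Square: 8.2624/2 → 4, 5.3807/1 → 5; chars 45.
Subsquare: 0.2624/0.0833333 → 3 → d, 0.3807/0.0416667 → 9 → j; chars dj.

HK45dj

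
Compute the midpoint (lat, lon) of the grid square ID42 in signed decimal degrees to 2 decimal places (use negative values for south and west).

-57.50, -11.00

Field I=8, D=3: +8·20° lon, +3·10° lat → SW at lon -20°, lat -60°.
Square 4, 2: +4·2° lon, +2·1° lat → SW at lon -12°, lat -58°.
Cell spans 2° lon × 1° lat. Centre is SW corner plus half of each.
latitude -57.50, longitude -11.00.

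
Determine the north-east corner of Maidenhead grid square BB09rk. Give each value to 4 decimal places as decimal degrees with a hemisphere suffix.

70.5417° S, 158.5000° W

Field B=1, B=1: +1·20° lon, +1·10° lat → SW at lon -160°, lat -80°.
Square 0, 9: +0·2° lon, +9·1° lat → SW at lon -160°, lat -71°.
Subsquare r=17, k=10: +17·0.0833333° lon, +10·0.0416667° lat → SW at lon -158.583°, lat -70.5833°.
Cell spans 0.0833333° lon × 0.0416667° lat. NE corner is SW corner plus one full cell.
latitude 70.5417° S, longitude 158.5000° W.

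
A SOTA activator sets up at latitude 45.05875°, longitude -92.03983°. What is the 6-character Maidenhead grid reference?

EN35xb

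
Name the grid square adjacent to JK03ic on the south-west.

JK03hb

Longitude subsquare i = 8; −1 → 7 = h.
Latitude subsquare c = 2; −1 → 1 = b.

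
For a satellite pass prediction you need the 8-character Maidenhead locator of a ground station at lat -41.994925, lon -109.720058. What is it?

DE58da31

Offset from 180°W / 90°S: lon 70.27994°, lat 48.00507°.
Field (20°×10°, letters A–R): 70.27994/20 → 3 → D, 48.00507/10 → 4 → E; chars DE.
Square (2°×1°, digits 0–9): 10.27994/2 → 5, 8.00507/1 → 8; chars 58.
Subsquare (5′×2.5′, letters a–x): 0.27994/0.0833333 → 3 → d, 0.00507/0.0416667 → 0 → a; chars da.
Extended square (30″×15″, digits 0–9): 0.02994/0.00833333 → 3, 0.00507/0.00416667 → 1; chars 31.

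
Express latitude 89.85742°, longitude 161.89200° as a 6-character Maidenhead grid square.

Offset from 180°W / 90°S: lon 341.8920°, lat 179.8574°.
Field (20°×10°, letters A–R): 341.8920/20 → 17 → R, 179.8574/10 → 17 → R; chars RR.
Square (2°×1°, digits 0–9): 1.8920/2 → 0, 9.8574/1 → 9; chars 09.
Subsquare (5′×2.5′, letters a–x): 1.8920/0.0833333 → 22 → w, 0.8574/0.0416667 → 20 → u; chars wu.

RR09wu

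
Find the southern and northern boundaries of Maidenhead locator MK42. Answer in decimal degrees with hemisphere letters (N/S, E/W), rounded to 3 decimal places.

12.000° N, 13.000° N

Field M=12, K=10: +12·20° lon, +10·10° lat → SW at lon 60°, lat 10°.
Square 4, 2: +4·2° lon, +2·1° lat → SW at lon 68°, lat 12°.
Cell spans 2° lon × 1° lat.
south 12.000° N, north 13.000° N.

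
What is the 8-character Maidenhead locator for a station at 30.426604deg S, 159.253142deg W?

BF09in97

Offset from 180°W / 90°S: lon 20.74686°, lat 59.57340°.
Field: lon ⌊20.74686/20⌋ = 1 → B; lat ⌊59.57340/10⌋ = 5 → F.
Square: lon ⌊0.74686/2⌋ = 0; lat ⌊9.57340/1⌋ = 9.
Subsquare: lon ⌊0.74686/0.0833333⌋ = 8 → i; lat ⌊0.57340/0.0416667⌋ = 13 → n.
Extended square: lon ⌊0.08019/0.00833333⌋ = 9; lat ⌊0.03173/0.00416667⌋ = 7.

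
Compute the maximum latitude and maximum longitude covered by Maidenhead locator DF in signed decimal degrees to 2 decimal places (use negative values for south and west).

Field D=3, F=5: +3·20° lon, +5·10° lat → SW at lon -120°, lat -40°.
Cell spans 20° lon × 10° lat. NE corner is SW corner plus one full cell.
latitude -30.00, longitude -100.00.

-30.00, -100.00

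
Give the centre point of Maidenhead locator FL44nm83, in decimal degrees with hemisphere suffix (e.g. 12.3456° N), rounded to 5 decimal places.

24.51458° N, 70.84583° W

Field F=5, L=11: +5·20° lon, +11·10° lat → SW at lon -80°, lat 20°.
Square 4, 4: +4·2° lon, +4·1° lat → SW at lon -72°, lat 24°.
Subsquare n=13, m=12: +13·0.0833333° lon, +12·0.0416667° lat → SW at lon -70.9167°, lat 24.5°.
Extended square 8, 3: +8·0.00833333° lon, +3·0.00416667° lat → SW at lon -70.85°, lat 24.5125°.
Cell spans 0.00833333° lon × 0.00416667° lat. Centre is SW corner plus half of each.
latitude 24.51458° N, longitude 70.84583° W.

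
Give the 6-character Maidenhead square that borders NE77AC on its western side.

Longitude subsquare a = 0; −1 → -1, wraps to 23 = x, carry into square.
Longitude square 7; −1 → 6.
The latitude characters are unchanged.

NE67xc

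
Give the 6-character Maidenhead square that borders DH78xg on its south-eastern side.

Longitude subsquare x = 23; +1 → 24, wraps to 0 = a, carry into square.
Longitude square 7; +1 → 8.
Latitude subsquare g = 6; −1 → 5 = f.

DH88af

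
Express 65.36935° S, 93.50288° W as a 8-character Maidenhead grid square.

EC34fp91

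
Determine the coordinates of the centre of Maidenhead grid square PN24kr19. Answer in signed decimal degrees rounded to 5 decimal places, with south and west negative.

44.74792, 124.84583

Field P=15, N=13: +15·20° lon, +13·10° lat → SW at lon 120°, lat 40°.
Square 2, 4: +2·2° lon, +4·1° lat → SW at lon 124°, lat 44°.
Subsquare k=10, r=17: +10·0.0833333° lon, +17·0.0416667° lat → SW at lon 124.833°, lat 44.7083°.
Extended square 1, 9: +1·0.00833333° lon, +9·0.00416667° lat → SW at lon 124.842°, lat 44.7458°.
Cell spans 0.00833333° lon × 0.00416667° lat. Centre is SW corner plus half of each.
latitude 44.74792, longitude 124.84583.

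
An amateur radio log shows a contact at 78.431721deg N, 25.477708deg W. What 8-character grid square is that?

Offset from 180°W / 90°S: lon 154.52229°, lat 168.43172°.
Field (20°×10°, letters A–R): 154.52229/20 → 7 → H, 168.43172/10 → 16 → Q; chars HQ.
Square (2°×1°, digits 0–9): 14.52229/2 → 7, 8.43172/1 → 8; chars 78.
Subsquare (5′×2.5′, letters a–x): 0.52229/0.0833333 → 6 → g, 0.43172/0.0416667 → 10 → k; chars gk.
Extended square (30″×15″, digits 0–9): 0.02229/0.00833333 → 2, 0.01505/0.00416667 → 3; chars 23.

HQ78gk23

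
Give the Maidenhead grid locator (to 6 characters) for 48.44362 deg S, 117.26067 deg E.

Shift to the Maidenhead origin (180°W, 90°S): lon 297.2607, lat 41.5564.
Field (20°×10°, letters A–R): 297.2607/20 → 14 → O, 41.5564/10 → 4 → E; chars OE.
Square (2°×1°, digits 0–9): 17.2607/2 → 8, 1.5564/1 → 1; chars 81.
Subsquare (5′×2.5′, letters a–x): 1.2607/0.0833333 → 15 → p, 0.5564/0.0416667 → 13 → n; chars pn.

OE81pn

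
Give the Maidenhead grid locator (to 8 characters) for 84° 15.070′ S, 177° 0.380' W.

AA15lr99

Offset from 180°W / 90°S: lon 2.99367°, lat 5.74883°.
Field (20°×10°, letters A–R): lon ⌊2.99367/20⌋ = 0 → A; lat ⌊5.74883/10⌋ = 0 → A.
Square (2°×1°, digits 0–9): lon ⌊2.99367/2⌋ = 1; lat ⌊5.74883/1⌋ = 5.
Subsquare (5′×2.5′, letters a–x): lon ⌊0.99367/0.0833333⌋ = 11 → l; lat ⌊0.74883/0.0416667⌋ = 17 → r.
Extended square (30″×15″, digits 0–9): lon ⌊0.07700/0.00833333⌋ = 9; lat ⌊0.04050/0.00416667⌋ = 9.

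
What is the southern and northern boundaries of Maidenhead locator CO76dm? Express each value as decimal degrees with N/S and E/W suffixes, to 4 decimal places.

Field C=2, O=14: +2·20° lon, +14·10° lat → SW at lon -140°, lat 50°.
Square 7, 6: +7·2° lon, +6·1° lat → SW at lon -126°, lat 56°.
Subsquare d=3, m=12: +3·0.0833333° lon, +12·0.0416667° lat → SW at lon -125.75°, lat 56.5°.
Cell spans 0.0833333° lon × 0.0416667° lat.
south 56.5000° N, north 56.5417° N.

56.5000° N, 56.5417° N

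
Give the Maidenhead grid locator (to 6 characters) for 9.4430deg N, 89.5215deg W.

EJ59fk

Offset from 180°W / 90°S: lon 90.4785°, lat 99.4430°.
Field: 90.4785/20 → 4 → E, 99.4430/10 → 9 → J; chars EJ.
Square: 10.4785/2 → 5, 9.4430/1 → 9; chars 59.
Subsquare: 0.4785/0.0833333 → 5 → f, 0.4430/0.0416667 → 10 → k; chars fk.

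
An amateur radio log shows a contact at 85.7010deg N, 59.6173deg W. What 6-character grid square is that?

GR05eq

Shift to the Maidenhead origin (180°W, 90°S): lon 120.3827, lat 175.7010.
Field (20°×10°, letters A–R): lon ⌊120.3827/20⌋ = 6 → G; lat ⌊175.7010/10⌋ = 17 → R.
Square (2°×1°, digits 0–9): lon ⌊0.3827/2⌋ = 0; lat ⌊5.7010/1⌋ = 5.
Subsquare (5′×2.5′, letters a–x): lon ⌊0.3827/0.0833333⌋ = 4 → e; lat ⌊0.7010/0.0416667⌋ = 16 → q.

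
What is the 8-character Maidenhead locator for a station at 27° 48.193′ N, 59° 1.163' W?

Shift to the Maidenhead origin (180°W, 90°S): lon 120.98062, lat 117.80322.
Field (20°×10°, letters A–R): lon ⌊120.98062/20⌋ = 6 → G; lat ⌊117.80322/10⌋ = 11 → L.
Square (2°×1°, digits 0–9): lon ⌊0.98062/2⌋ = 0; lat ⌊7.80322/1⌋ = 7.
Subsquare (5′×2.5′, letters a–x): lon ⌊0.98062/0.0833333⌋ = 11 → l; lat ⌊0.80322/0.0416667⌋ = 19 → t.
Extended square (30″×15″, digits 0–9): lon ⌊0.06395/0.00833333⌋ = 7; lat ⌊0.01155/0.00416667⌋ = 2.

GL07lt72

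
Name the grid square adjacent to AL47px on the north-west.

AL48oa

Longitude subsquare p = 15; −1 → 14 = o.
Latitude subsquare x = 23; +1 → 24, wraps to 0 = a, carry into square.
Latitude square 7; +1 → 8.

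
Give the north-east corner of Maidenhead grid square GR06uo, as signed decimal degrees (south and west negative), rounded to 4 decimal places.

86.6250, -58.2500

Field G=6, R=17: +6·20° lon, +17·10° lat → SW at lon -60°, lat 80°.
Square 0, 6: +0·2° lon, +6·1° lat → SW at lon -60°, lat 86°.
Subsquare u=20, o=14: +20·0.0833333° lon, +14·0.0416667° lat → SW at lon -58.3333°, lat 86.5833°.
Cell spans 0.0833333° lon × 0.0416667° lat. NE corner is SW corner plus one full cell.
latitude 86.6250, longitude -58.2500.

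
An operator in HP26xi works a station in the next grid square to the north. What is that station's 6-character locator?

Latitude subsquare i = 8; +1 → 9 = j.
The longitude characters are unchanged.

HP26xj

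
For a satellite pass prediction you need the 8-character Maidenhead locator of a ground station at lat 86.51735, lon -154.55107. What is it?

BR26rm34

Shift to the Maidenhead origin (180°W, 90°S): lon 25.44893, lat 176.51735.
Field: lon ⌊25.44893/20⌋ = 1 → B; lat ⌊176.51735/10⌋ = 17 → R.
Square: lon ⌊5.44893/2⌋ = 2; lat ⌊6.51735/1⌋ = 6.
Subsquare: lon ⌊1.44893/0.0833333⌋ = 17 → r; lat ⌊0.51735/0.0416667⌋ = 12 → m.
Extended square: lon ⌊0.03226/0.00833333⌋ = 3; lat ⌊0.01735/0.00416667⌋ = 4.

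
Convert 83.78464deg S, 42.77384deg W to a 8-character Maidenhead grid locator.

Offset from 180°W / 90°S: lon 137.22616°, lat 6.21536°.
Field: 137.22616/20 → 6 → G, 6.21536/10 → 0 → A; chars GA.
Square: 17.22616/2 → 8, 6.21536/1 → 6; chars 86.
Subsquare: 1.22616/0.0833333 → 14 → o, 0.21536/0.0416667 → 5 → f; chars of.
Extended square: 0.05949/0.00833333 → 7, 0.00703/0.00416667 → 1; chars 71.

GA86of71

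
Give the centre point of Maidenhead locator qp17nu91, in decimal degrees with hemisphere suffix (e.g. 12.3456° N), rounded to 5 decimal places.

67.83958° N, 143.16250° E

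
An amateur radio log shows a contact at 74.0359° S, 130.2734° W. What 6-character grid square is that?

Shift to the Maidenhead origin (180°W, 90°S): lon 49.7266, lat 15.9641.
Field: 49.7266/20 → 2 → C, 15.9641/10 → 1 → B; chars CB.
Square: 9.7266/2 → 4, 5.9641/1 → 5; chars 45.
Subsquare: 1.7266/0.0833333 → 20 → u, 0.9641/0.0416667 → 23 → x; chars ux.

CB45ux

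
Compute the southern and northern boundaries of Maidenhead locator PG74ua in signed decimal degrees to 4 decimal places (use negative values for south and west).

-26.0000, -25.9583

Field P=15, G=6: +15·20° lon, +6·10° lat → SW at lon 120°, lat -30°.
Square 7, 4: +7·2° lon, +4·1° lat → SW at lon 134°, lat -26°.
Subsquare u=20, a=0: +20·0.0833333° lon, +0·0.0416667° lat → SW at lon 135.667°, lat -26°.
Cell spans 0.0833333° lon × 0.0416667° lat.
south -26.0000, north -25.9583.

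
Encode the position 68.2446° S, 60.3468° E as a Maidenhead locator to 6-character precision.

MC01es

Add 180° to longitude and 90° to latitude: 240.3468, 21.7554.
Field (20°×10°, letters A–R): lon ⌊240.3468/20⌋ = 12 → M; lat ⌊21.7554/10⌋ = 2 → C.
Square (2°×1°, digits 0–9): lon ⌊0.3468/2⌋ = 0; lat ⌊1.7554/1⌋ = 1.
Subsquare (5′×2.5′, letters a–x): lon ⌊0.3468/0.0833333⌋ = 4 → e; lat ⌊0.7554/0.0416667⌋ = 18 → s.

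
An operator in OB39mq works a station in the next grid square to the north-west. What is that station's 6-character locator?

Longitude subsquare m = 12; −1 → 11 = l.
Latitude subsquare q = 16; +1 → 17 = r.

OB39lr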